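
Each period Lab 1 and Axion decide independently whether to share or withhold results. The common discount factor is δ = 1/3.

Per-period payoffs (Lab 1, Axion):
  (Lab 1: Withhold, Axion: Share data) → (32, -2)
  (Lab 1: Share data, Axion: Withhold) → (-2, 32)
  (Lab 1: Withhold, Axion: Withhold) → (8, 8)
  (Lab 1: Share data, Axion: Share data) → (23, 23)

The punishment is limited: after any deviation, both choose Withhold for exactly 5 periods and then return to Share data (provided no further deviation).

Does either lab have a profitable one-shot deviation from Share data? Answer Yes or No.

Yes

A one-shot deviation gives 32 now, then 8 for 5 periods, then back to 23.
Gain from deviating: (32−23) today; loss: (23−8) in each of the next 5 periods.
No-deviation condition: (23−8)(δ+…+δ^5) ≥ 32−23, i.e. δ+…+δ^5 ≥ 3/5.
At δ = 1/3: δ+…+δ^5 = 0.4979 < 0.6000.
So cooperation is not sustainable.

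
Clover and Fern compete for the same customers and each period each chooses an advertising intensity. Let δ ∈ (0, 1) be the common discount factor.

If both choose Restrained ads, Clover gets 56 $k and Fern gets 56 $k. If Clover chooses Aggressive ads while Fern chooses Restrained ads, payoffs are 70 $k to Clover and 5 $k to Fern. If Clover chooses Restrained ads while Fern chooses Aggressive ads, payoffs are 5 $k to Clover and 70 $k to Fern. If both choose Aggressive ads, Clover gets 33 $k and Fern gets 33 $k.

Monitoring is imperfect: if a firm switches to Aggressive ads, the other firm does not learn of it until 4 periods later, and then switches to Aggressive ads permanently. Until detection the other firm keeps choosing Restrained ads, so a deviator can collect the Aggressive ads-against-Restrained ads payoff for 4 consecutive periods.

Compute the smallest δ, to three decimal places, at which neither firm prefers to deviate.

The best deviation is to choose Aggressive ads for all 4 undetected periods, earning 70 each, then 33 forever once detected.
Deviation value: 70(1−δ^4)/(1−δ) + 33δ^4/(1−δ); cooperation value: 56/(1−δ).
IC: 56 ≥ 70(1−δ^4) + 33δ^4 = 70 − 37δ^4.
So δ^4 ≥ 14/37, giving δ ≥ (14/37)^(1/4) ≈ 0.784.

0.784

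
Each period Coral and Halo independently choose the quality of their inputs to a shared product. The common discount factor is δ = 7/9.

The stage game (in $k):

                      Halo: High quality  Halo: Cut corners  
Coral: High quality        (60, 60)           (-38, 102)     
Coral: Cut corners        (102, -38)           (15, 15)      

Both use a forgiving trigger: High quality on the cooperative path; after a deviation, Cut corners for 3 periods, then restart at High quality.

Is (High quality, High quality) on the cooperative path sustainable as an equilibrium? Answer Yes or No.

Yes

A one-shot deviation gives 102 now, then 15 for 3 periods, then back to 60.
Gain from deviating: (102−60) today; loss: (60−15) in each of the next 3 periods.
No-deviation condition: (60−15)(δ+…+δ^3) ≥ 102−60, i.e. δ+…+δ^3 ≥ 14/15.
At δ = 7/9: δ+…+δ^3 = 1.8532 ≥ 0.9333.
So cooperation is sustainable.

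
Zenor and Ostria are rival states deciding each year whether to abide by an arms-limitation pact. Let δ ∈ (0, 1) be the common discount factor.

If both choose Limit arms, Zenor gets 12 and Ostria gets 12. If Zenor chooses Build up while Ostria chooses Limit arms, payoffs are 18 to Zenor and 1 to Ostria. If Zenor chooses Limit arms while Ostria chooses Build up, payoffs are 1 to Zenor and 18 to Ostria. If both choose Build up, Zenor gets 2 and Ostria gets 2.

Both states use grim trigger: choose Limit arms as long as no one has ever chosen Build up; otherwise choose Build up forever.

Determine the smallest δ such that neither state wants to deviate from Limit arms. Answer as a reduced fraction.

Cooperation forever yields 12 each period: 12/(1−δ).
Deviating yields 18 once, then 2 forever: 18 + 2δ/(1−δ).
No profitable deviation requires 12/(1−δ) ≥ 18 + 2δ/(1−δ).
Multiplying by (1−δ): 12 ≥ 18(1−δ) + 2δ = 18 − 16δ.
So 16δ ≥ 6, i.e. δ ≥ 6/16 = 3/8.

3/8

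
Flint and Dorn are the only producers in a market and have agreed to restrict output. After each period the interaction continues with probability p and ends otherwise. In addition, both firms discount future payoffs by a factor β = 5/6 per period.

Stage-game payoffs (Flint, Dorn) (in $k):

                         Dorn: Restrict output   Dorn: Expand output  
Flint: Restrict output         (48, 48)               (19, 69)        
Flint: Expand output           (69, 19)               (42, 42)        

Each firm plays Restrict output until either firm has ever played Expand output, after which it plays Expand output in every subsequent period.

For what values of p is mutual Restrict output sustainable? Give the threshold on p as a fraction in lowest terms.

14/15

Expected continuation weight on next period's payoff is β·p = 5/6·p, which plays the role of the discount factor.
Cooperation requires 5/6·p ≥ (69−48)/(69−42) = 7/9, hence p ≥ 14/15.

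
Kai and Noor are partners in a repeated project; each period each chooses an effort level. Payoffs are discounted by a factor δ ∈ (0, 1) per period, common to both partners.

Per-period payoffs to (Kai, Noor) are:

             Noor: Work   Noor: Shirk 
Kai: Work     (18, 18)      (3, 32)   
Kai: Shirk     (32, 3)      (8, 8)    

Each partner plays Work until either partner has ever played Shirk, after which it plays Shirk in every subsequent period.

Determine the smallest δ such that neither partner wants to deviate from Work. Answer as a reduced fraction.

One-period gain from deviating is 32 − 18 = 14. The loss is 18 − 8 = 10 in every subsequent period, with present value 10·δ/(1−δ).
Deviation is unprofitable when 10·δ/(1−δ) ≥ 14, i.e. δ/(1−δ) ≥ 7/5.
Equivalently δ ≥ 14/(14+10) = 7/12.

7/12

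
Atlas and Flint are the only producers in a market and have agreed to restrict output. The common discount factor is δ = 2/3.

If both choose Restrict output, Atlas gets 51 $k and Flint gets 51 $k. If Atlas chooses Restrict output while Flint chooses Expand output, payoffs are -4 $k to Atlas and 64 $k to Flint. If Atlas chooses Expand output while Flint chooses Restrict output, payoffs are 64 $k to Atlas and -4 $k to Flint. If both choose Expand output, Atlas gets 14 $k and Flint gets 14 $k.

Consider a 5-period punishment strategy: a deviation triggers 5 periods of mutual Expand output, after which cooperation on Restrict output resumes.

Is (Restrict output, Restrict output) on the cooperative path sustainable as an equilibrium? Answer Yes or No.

A one-shot deviation gives 64 now, then 14 for 5 periods, then back to 51.
Gain from deviating: (64−51) today; loss: (51−14) in each of the next 5 periods.
No-deviation condition: (51−14)(δ+…+δ^5) ≥ 64−51, i.e. δ+…+δ^5 ≥ 13/37.
At δ = 2/3: δ+…+δ^5 = 1.7366 ≥ 0.3514.
So cooperation is sustainable.

Yes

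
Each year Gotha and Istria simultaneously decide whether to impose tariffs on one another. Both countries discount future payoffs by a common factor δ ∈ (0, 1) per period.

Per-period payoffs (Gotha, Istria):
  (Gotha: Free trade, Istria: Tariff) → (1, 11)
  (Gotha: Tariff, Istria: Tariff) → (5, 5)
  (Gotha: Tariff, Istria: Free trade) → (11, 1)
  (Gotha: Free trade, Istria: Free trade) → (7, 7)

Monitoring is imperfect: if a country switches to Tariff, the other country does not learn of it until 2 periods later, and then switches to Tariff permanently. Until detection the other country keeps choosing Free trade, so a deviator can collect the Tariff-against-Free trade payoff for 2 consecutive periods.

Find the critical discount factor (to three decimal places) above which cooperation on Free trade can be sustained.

0.816

Deviating for the 2 undetected periods gains 11−7 = 4 per period over cooperation, then loses 7−5 = 2 per period forever once punishment starts.
Gain: 4(1 + δ + … + δ^1); loss: 2·δ^2/(1−δ).
No profitable deviation ⇔ 4(1−δ^2) ≤ 2·δ^2, i.e. δ^2 ≥ 4/(4+2) = 2/3.
Hence δ ≥ (2/3)^(1/2) ≈ 0.816.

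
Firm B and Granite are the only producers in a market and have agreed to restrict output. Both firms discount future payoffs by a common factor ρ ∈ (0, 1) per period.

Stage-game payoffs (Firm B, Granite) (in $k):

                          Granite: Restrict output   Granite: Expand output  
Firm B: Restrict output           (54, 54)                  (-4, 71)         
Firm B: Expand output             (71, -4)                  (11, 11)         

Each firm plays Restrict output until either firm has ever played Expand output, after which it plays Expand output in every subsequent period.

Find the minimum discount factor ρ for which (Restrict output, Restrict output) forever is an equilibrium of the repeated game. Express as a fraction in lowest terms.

17/60

54/(1−ρ) ≥ 71 + 11ρ/(1−ρ)
54 ≥ 71 − 60ρ
ρ ≥ 17/60.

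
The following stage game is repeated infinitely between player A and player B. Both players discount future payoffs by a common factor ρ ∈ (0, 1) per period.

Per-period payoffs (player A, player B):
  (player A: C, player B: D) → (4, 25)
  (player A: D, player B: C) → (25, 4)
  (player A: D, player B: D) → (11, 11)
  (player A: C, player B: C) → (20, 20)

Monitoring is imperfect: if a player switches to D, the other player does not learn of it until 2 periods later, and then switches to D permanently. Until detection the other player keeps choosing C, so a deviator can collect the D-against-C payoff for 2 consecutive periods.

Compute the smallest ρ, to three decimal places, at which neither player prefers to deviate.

0.598

Deviating for the 2 undetected periods gains 25−20 = 5 per period over cooperation, then loses 20−11 = 9 per period forever once punishment starts.
Gain: 5(1 + ρ + … + ρ^1); loss: 9·ρ^2/(1−ρ).
No profitable deviation ⇔ 5(1−ρ^2) ≤ 9·ρ^2, i.e. ρ^2 ≥ 5/(5+9) = 5/14.
Hence ρ ≥ (5/14)^(1/2) ≈ 0.598.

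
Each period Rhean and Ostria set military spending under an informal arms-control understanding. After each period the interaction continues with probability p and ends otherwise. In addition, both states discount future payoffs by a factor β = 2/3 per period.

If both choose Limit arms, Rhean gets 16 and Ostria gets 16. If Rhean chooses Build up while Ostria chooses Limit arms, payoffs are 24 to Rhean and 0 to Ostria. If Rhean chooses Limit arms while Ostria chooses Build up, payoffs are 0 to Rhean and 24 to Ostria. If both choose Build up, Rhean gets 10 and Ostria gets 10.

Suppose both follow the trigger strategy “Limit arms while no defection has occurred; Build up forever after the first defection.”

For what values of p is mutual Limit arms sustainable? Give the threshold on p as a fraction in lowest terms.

With continuation probability p and discount β, the effective per-period discount factor is βp.
Grim-trigger IC: βp ≥ (24−16)/(24−10) = 4/7.
So p ≥ (4/7)/(2/3) = 6/7.

6/7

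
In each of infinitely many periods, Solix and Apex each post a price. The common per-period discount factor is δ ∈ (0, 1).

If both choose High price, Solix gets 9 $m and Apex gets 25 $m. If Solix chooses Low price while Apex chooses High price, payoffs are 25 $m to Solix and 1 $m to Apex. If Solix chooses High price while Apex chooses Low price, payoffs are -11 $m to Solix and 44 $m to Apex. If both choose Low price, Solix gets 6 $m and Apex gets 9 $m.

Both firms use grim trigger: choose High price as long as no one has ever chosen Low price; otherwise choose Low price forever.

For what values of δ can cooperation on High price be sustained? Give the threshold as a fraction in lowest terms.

For Solix: deviation gain 25−9 = 16, per-period punishment loss 9−6 = 3. IC gives δ ≥ 16/19.
For Apex: gain 19, loss 16 per period, so δ ≥ 19/35.
The tighter constraint is Solix's, so cooperation needs δ ≥ 16/19.

16/19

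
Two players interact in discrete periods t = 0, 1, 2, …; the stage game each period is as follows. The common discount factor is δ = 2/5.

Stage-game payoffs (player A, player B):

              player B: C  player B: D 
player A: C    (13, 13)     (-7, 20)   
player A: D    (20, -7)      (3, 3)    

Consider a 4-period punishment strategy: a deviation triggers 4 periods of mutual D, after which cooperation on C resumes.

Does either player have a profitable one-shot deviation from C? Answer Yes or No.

Yes

Comparing payoff streams over the 5 periods until play realigns: cooperate → 13(1+δ+…+δ^4); deviate → 20 + 3(δ+…+δ^4).
Cooperation is sustained iff (13−3)(δ+…+δ^4) ≥ 20−13.
δ+…+δ^4 = 2/5·(1−(2/5)^4)/(1−2/5) = 0.6496, and (20−13)/(13−3) = 0.7000.
0.6496 < 0.7000, so cooperation is not sustainable.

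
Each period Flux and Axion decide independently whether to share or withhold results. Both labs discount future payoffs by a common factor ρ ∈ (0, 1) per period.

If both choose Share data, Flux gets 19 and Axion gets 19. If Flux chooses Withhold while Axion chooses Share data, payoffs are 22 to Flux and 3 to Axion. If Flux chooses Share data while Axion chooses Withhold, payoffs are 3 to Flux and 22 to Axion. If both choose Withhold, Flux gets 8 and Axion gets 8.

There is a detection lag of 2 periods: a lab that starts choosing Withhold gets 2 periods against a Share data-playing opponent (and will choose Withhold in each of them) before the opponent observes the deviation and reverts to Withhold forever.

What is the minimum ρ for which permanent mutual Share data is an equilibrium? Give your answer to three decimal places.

Deviating for the 2 undetected periods gains 22−19 = 3 per period over cooperation, then loses 19−8 = 11 per period forever once punishment starts.
Gain: 3(1 + ρ + … + ρ^1); loss: 11·ρ^2/(1−ρ).
No profitable deviation ⇔ 3(1−ρ^2) ≤ 11·ρ^2, i.e. ρ^2 ≥ 3/(3+11) = 3/14.
Hence ρ ≥ (3/14)^(1/2) ≈ 0.463.

0.463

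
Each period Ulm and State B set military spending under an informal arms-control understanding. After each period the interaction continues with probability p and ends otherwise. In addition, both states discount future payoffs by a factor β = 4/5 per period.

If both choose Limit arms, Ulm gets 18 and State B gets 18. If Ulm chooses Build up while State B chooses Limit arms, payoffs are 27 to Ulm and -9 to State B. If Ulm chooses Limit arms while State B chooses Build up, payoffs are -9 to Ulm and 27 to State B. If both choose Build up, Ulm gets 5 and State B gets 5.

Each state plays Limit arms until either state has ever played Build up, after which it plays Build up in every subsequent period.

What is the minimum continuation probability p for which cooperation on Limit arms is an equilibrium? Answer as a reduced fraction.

45/88

With continuation probability p and discount β, the effective per-period discount factor is βp.
Grim-trigger IC: βp ≥ (27−18)/(27−5) = 9/22.
So p ≥ (9/22)/(4/5) = 45/88.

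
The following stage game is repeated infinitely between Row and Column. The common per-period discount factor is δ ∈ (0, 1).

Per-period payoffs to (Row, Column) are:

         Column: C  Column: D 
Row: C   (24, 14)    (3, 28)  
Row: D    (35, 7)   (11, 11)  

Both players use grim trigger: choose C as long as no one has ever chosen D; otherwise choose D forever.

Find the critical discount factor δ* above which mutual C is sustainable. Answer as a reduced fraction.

Row's threshold: (35−24)/(35−11) = 11/24.
Column's threshold: (28−14)/(28−11) = 14/17.
11/24 < 14/17, so Column binds and δ* = 14/17.

14/17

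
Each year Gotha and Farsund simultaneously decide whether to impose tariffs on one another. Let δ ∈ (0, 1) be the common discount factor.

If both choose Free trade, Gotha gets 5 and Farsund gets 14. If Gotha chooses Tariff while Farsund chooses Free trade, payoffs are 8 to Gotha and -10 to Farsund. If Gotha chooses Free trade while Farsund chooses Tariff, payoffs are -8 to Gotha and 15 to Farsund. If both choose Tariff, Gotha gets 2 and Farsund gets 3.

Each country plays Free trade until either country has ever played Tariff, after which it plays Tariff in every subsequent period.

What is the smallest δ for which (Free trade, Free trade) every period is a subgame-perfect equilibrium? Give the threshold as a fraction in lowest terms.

Gotha: cooperation gives 5 each period; deviation gives 8 once then 2 forever.
  5/(1−δ) ≥ 8 + 2δ/(1−δ) ⇒ δ ≥ 3/6 = 1/2.
Farsund: cooperation gives 14 each period; deviation gives 15 once then 3 forever.
  δ ≥ 1/12.
Both must hold, so the binding constraint is Gotha's: δ ≥ 1/2.

1/2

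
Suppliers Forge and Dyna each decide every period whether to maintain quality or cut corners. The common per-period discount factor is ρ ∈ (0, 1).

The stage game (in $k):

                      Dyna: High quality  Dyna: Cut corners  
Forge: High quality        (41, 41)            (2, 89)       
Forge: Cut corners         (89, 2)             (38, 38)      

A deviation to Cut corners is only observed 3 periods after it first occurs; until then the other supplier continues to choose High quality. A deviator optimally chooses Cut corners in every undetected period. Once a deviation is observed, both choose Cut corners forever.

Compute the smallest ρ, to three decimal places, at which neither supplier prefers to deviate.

The best deviation is to choose Cut corners for all 3 undetected periods, earning 89 each, then 38 forever once detected.
Deviation value: 89(1−ρ^3)/(1−ρ) + 38ρ^3/(1−ρ); cooperation value: 41/(1−ρ).
IC: 41 ≥ 89(1−ρ^3) + 38ρ^3 = 89 − 51ρ^3.
So ρ^3 ≥ 48/51 = 16/17, giving ρ ≥ (16/17)^(1/3) ≈ 0.980.

0.980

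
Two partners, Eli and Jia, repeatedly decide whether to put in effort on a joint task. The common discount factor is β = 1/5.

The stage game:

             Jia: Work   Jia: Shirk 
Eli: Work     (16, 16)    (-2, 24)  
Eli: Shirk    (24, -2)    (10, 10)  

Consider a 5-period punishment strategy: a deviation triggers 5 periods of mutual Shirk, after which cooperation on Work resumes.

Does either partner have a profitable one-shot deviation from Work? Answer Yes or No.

IC: β+…+β^5 ≥ (24−16)/(16−10) = 4/3.
At β = 1/5: partial sum = 0.2499 < 1.3333. Cooperation not sustainable.

Yes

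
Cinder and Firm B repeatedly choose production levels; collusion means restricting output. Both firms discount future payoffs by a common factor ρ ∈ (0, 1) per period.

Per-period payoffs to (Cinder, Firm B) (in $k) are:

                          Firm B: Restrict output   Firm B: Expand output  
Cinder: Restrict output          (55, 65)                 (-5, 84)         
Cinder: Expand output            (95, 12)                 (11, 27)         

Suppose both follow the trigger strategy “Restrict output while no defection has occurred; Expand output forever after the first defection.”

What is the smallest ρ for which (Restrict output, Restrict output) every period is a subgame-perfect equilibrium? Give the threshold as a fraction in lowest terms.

Cinder's threshold: (95−55)/(95−11) = 10/21.
Firm B's threshold: (84−65)/(84−27) = 1/3.
10/21 > 1/3, so Cinder binds and ρ* = 10/21.

10/21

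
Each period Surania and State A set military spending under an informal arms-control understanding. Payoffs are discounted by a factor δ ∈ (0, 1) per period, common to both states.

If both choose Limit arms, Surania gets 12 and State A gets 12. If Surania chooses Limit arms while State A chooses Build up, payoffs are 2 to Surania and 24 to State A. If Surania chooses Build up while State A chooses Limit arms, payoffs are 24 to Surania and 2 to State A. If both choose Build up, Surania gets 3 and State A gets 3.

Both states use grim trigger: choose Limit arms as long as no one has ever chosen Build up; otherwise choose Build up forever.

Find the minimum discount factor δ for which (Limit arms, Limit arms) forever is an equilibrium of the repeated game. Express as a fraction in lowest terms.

4/7

Cooperation forever yields 12 each period: 12/(1−δ).
Deviating yields 24 once, then 3 forever: 24 + 3δ/(1−δ).
No profitable deviation requires 12/(1−δ) ≥ 24 + 3δ/(1−δ).
Multiplying by (1−δ): 12 ≥ 24(1−δ) + 3δ = 24 − 21δ.
So 21δ ≥ 12, i.e. δ ≥ 12/21 = 4/7.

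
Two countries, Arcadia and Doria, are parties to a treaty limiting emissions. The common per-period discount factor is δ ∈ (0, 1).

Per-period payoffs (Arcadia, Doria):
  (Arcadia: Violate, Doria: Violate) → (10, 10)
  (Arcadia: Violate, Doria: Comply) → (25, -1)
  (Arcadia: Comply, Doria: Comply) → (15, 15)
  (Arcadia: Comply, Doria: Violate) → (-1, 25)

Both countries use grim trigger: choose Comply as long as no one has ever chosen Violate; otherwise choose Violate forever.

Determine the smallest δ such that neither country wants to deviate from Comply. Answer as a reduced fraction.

2/3

One-period gain from deviating is 25 − 15 = 10. The loss is 15 − 10 = 5 in every subsequent period, with present value 5·δ/(1−δ).
Deviation is unprofitable when 5·δ/(1−δ) ≥ 10, i.e. δ/(1−δ) ≥ 2.
Equivalently δ ≥ 10/(10+5) = 2/3.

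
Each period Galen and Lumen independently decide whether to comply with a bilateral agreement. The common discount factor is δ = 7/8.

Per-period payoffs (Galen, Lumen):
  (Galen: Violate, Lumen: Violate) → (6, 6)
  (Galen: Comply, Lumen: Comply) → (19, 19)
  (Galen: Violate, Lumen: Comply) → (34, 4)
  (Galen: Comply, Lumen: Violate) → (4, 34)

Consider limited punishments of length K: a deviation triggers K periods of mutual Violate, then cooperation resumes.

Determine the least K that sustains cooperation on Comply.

Need Σ_{k=1}^{K} δ^k ≥ (34−19)/(19−6) = 1.1538 at δ = 7/8.
At K = 1 the sum is 0.8750 < 1.1538; at K = 2 it is 1.6406 ≥ 1.1538.
So the minimum punishment length is K = 2.

2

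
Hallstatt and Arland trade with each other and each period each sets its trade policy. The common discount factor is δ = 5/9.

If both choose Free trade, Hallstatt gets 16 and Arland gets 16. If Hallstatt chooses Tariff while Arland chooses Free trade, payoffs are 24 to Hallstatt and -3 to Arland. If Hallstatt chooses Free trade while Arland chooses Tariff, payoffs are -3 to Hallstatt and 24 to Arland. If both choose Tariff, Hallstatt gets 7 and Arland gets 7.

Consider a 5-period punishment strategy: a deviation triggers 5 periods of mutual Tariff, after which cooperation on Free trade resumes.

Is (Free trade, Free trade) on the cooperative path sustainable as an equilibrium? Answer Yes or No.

Comparing payoff streams over the 6 periods until play realigns: cooperate → 16(1+δ+…+δ^5); deviate → 24 + 7(δ+…+δ^5).
Cooperation is sustained iff (16−7)(δ+…+δ^5) ≥ 24−16.
δ+…+δ^5 = 5/9·(1−(5/9)^5)/(1−5/9) = 1.1838, and (24−16)/(16−7) = 0.8889.
1.1838 ≥ 0.8889, so cooperation is sustainable.

Yes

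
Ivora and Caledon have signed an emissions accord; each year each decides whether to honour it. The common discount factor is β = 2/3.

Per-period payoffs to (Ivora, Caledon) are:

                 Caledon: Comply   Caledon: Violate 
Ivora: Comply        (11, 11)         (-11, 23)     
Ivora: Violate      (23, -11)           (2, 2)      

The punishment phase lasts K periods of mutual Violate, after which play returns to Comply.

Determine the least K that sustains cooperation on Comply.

Need Σ_{k=1}^{K} β^k ≥ (23−11)/(11−2) = 1.3333 at β = 2/3.
At K = 2 the sum is 1.1111 < 1.3333; at K = 3 it is 1.4074 ≥ 1.3333.
So the minimum punishment length is K = 3.

3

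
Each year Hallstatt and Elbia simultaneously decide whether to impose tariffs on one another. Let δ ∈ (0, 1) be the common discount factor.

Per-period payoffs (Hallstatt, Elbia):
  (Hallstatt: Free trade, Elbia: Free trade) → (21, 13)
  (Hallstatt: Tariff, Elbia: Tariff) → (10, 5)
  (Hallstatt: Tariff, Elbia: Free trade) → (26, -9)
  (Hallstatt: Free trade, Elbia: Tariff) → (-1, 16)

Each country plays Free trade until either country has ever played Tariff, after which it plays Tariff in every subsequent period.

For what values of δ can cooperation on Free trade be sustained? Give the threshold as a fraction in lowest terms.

Hallstatt's threshold: (26−21)/(26−10) = 5/16.
Elbia's threshold: (16−13)/(16−5) = 3/11.
5/16 > 3/11, so Hallstatt binds and δ* = 5/16.

5/16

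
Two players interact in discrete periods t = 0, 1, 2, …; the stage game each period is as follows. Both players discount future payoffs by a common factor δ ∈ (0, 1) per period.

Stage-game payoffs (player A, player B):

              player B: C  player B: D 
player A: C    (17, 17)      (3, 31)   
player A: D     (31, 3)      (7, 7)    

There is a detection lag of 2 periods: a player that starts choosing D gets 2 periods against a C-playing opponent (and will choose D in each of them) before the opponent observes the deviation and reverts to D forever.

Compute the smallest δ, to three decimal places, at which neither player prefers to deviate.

A deviator earns 31 for 2 periods, then 7 forever; cooperating earns 17 forever. Multiplying the IC by (1−δ):
17 ≥ 31(1−δ^2) + 7δ^2, so 24·δ^2 ≥ 14 and δ^2 ≥ 7/12.
δ ≥ (7/12)^(1/2) ≈ 0.764.

0.764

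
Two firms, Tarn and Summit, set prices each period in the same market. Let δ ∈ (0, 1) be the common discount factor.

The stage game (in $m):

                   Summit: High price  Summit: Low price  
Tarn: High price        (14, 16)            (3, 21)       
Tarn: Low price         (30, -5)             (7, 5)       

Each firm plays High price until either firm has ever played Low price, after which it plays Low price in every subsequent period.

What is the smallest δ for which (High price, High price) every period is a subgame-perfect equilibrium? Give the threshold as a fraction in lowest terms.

16/23

Tarn's threshold: (30−14)/(30−7) = 16/23.
Summit's threshold: (21−16)/(21−5) = 5/16.
16/23 > 5/16, so Tarn binds and δ* = 16/23.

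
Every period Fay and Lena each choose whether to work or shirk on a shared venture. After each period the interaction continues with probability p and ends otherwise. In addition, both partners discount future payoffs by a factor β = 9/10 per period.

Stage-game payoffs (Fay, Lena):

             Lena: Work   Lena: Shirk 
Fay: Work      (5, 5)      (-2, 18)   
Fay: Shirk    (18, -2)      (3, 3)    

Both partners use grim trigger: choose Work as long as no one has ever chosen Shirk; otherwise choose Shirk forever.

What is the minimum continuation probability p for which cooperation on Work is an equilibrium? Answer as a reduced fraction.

26/27

Expected continuation weight on next period's payoff is β·p = 9/10·p, which plays the role of the discount factor.
Cooperation requires 9/10·p ≥ (18−5)/(18−3) = 13/15, hence p ≥ 26/27.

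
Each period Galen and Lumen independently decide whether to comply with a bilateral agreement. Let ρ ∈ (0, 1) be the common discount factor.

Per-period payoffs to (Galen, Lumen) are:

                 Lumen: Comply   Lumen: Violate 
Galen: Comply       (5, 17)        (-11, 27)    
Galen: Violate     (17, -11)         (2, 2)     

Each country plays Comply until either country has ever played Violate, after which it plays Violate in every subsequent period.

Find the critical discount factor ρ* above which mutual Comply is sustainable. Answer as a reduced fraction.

Galen: cooperation gives 5 each period; deviation gives 17 once then 2 forever.
  5/(1−ρ) ≥ 17 + 2ρ/(1−ρ) ⇒ ρ ≥ 12/15 = 4/5.
Lumen: cooperation gives 17 each period; deviation gives 27 once then 2 forever.
  ρ ≥ 10/25 = 2/5.
Both must hold, so the binding constraint is Galen's: ρ ≥ 4/5.

4/5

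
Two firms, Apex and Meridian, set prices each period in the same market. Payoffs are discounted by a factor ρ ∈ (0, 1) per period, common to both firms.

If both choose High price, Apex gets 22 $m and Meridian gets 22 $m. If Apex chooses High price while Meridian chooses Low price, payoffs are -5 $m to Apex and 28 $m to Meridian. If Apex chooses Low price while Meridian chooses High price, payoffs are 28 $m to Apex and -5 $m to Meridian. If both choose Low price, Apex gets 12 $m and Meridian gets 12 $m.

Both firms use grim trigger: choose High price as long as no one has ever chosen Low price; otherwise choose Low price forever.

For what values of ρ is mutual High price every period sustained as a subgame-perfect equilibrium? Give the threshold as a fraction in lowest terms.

Cooperation forever yields 22 each period: 22/(1−ρ).
Deviating yields 28 once, then 12 forever: 28 + 12ρ/(1−ρ).
No profitable deviation requires 22/(1−ρ) ≥ 28 + 12ρ/(1−ρ).
Multiplying by (1−ρ): 22 ≥ 28(1−ρ) + 12ρ = 28 − 16ρ.
So 16ρ ≥ 6, i.e. ρ ≥ 6/16 = 3/8.

3/8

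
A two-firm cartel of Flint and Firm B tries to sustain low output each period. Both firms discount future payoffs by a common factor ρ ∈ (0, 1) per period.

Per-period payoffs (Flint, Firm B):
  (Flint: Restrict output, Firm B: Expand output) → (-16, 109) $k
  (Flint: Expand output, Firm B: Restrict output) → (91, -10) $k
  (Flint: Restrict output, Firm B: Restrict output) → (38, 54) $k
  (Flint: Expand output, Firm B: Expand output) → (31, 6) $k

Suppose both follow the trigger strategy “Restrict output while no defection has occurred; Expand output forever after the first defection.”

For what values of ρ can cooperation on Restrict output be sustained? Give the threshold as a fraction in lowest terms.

Flint's threshold: (91−38)/(91−31) = 53/60.
Firm B's threshold: (109−54)/(109−6) = 55/103.
53/60 > 55/103, so Flint binds and ρ* = 53/60.

53/60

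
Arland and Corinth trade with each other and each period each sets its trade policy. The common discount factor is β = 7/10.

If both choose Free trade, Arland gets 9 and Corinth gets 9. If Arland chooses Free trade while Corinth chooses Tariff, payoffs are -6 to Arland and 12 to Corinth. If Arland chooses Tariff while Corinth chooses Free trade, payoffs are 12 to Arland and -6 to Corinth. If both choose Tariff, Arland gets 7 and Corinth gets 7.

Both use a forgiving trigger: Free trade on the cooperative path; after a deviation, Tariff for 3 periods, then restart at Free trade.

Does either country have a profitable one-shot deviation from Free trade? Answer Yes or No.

A one-shot deviation gives 12 now, then 7 for 3 periods, then back to 9.
Gain from deviating: (12−9) today; loss: (9−7) in each of the next 3 periods.
No-deviation condition: (9−7)(β+…+β^3) ≥ 12−9, i.e. β+…+β^3 ≥ 3/2.
At β = 7/10: β+…+β^3 = 1.5330 ≥ 1.5000.
So cooperation is sustainable.

No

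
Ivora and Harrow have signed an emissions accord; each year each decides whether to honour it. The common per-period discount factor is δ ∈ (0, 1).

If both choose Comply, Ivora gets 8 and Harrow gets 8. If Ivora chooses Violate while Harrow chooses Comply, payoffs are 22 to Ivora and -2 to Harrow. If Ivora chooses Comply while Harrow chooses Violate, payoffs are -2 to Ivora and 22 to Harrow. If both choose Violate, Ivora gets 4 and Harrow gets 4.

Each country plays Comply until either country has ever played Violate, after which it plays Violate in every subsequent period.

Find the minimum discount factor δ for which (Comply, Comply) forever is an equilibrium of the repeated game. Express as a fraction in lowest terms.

7/9

One-period gain from deviating is 22 − 8 = 14. The loss is 8 − 4 = 4 in every subsequent period, with present value 4·δ/(1−δ).
Deviation is unprofitable when 4·δ/(1−δ) ≥ 14, i.e. δ/(1−δ) ≥ 7/2.
Equivalently δ ≥ 14/(14+4) = 7/9.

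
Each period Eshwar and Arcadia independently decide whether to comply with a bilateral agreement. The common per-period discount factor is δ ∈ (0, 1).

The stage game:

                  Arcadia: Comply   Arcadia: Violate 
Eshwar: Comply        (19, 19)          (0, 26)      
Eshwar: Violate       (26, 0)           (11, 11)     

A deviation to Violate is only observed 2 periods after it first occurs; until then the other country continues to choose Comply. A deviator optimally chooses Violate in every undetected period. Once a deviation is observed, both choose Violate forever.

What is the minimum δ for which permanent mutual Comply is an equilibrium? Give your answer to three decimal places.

The best deviation is to choose Violate for all 2 undetected periods, earning 26 each, then 11 forever once detected.
Deviation value: 26(1−δ^2)/(1−δ) + 11δ^2/(1−δ); cooperation value: 19/(1−δ).
IC: 19 ≥ 26(1−δ^2) + 11δ^2 = 26 − 15δ^2.
So δ^2 ≥ 7/15, giving δ ≥ (7/15)^(1/2) ≈ 0.683.

0.683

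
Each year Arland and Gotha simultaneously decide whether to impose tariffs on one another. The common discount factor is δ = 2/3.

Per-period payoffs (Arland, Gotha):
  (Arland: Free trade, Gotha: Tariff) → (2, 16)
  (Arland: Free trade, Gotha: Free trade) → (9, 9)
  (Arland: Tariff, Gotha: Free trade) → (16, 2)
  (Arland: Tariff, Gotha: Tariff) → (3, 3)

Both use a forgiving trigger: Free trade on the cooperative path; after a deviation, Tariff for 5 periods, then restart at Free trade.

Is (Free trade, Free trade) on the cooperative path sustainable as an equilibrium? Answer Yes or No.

Yes

A one-shot deviation gives 16 now, then 3 for 5 periods, then back to 9.
Gain from deviating: (16−9) today; loss: (9−3) in each of the next 5 periods.
No-deviation condition: (9−3)(δ+…+δ^5) ≥ 16−9, i.e. δ+…+δ^5 ≥ 7/6.
At δ = 2/3: δ+…+δ^5 = 1.7366 ≥ 1.1667.
So cooperation is sustainable.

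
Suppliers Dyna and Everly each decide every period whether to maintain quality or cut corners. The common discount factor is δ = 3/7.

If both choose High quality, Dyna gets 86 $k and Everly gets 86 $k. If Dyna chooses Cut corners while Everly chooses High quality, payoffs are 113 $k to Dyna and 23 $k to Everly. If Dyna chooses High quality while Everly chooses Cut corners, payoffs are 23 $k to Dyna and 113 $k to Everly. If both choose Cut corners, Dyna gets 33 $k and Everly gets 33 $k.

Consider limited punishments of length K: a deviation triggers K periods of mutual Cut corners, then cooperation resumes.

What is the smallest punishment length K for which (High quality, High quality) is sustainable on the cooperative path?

IC: δ(1−δ^K)/(1−δ) ≥ (113−86)/(86−33) = 27/53.
With δ = 3/7: need 1 − δ^K ≥ 27/53·(1−3/7)/(3/7), i.e. δ^K ≤ 0.3208.
Since (3/7)^1 = 0.4286 and (3/7)^2 = 0.1837, the smallest such K is 2.

2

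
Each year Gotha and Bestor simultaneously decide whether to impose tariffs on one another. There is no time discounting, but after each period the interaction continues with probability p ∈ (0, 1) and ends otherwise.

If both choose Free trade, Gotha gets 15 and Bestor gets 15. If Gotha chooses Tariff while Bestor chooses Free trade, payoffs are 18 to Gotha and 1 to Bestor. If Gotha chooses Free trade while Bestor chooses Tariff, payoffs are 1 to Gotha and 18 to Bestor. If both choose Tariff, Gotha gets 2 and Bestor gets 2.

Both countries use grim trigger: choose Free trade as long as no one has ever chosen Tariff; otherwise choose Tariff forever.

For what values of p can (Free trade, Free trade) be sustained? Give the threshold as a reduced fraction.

3/16

Expected cooperation value is 15 + p·15 + p²·15 + … = 15/(1−p); deviation gives 18 + p·2/(1−p).
15 ≥ 18(1−p) + 2p ⇒ 16p ≥ 3 ⇒ p ≥ 3/16.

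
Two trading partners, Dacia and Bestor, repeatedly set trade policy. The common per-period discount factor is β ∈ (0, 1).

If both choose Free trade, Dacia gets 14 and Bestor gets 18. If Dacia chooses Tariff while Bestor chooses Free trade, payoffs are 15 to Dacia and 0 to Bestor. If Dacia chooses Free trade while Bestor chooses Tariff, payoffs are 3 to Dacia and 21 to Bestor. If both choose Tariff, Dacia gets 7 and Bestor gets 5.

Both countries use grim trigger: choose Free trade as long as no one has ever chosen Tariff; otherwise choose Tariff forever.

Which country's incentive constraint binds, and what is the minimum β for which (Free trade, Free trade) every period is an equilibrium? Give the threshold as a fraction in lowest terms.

For Dacia: deviation gain 15−14 = 1, per-period punishment loss 14−7 = 7. IC gives β ≥ 1/8.
For Bestor: gain 3, loss 13 per period, so β ≥ 3/16.
The tighter constraint is Bestor's, so cooperation needs β ≥ 3/16.

Bestor; β ≥ 3/16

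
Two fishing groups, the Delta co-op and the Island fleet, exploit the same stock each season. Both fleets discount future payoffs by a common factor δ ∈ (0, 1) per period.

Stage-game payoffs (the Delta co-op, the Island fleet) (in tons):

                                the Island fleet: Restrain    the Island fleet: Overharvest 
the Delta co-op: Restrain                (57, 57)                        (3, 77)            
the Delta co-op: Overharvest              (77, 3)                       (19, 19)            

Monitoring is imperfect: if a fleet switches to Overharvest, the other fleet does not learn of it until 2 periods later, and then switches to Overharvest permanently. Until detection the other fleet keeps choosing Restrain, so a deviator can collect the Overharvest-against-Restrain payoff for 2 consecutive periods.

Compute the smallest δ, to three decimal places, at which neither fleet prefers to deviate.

0.587

The best deviation is to choose Overharvest for all 2 undetected periods, earning 77 each, then 19 forever once detected.
Deviation value: 77(1−δ^2)/(1−δ) + 19δ^2/(1−δ); cooperation value: 57/(1−δ).
IC: 57 ≥ 77(1−δ^2) + 19δ^2 = 77 − 58δ^2.
So δ^2 ≥ 20/58 = 10/29, giving δ ≥ (10/29)^(1/2) ≈ 0.587.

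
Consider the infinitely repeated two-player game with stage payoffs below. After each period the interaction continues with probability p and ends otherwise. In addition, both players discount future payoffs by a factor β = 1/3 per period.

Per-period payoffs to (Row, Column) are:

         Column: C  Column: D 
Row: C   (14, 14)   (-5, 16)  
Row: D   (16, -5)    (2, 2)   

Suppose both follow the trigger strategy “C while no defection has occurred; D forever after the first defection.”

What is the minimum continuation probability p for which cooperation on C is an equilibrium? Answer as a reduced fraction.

With continuation probability p and discount β, the effective per-period discount factor is βp.
Grim-trigger IC: βp ≥ (16−14)/(16−2) = 1/7.
So p ≥ (1/7)/(1/3) = 3/7.

3/7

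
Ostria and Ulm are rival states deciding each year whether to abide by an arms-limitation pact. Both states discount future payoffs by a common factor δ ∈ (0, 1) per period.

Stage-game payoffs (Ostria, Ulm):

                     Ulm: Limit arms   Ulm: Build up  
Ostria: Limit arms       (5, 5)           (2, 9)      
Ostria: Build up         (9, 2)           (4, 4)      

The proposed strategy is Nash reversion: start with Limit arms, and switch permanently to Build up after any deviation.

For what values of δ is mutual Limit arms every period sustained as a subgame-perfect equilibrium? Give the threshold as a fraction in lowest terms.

5/(1−δ) ≥ 9 + 4δ/(1−δ)
5 ≥ 9 − 5δ
δ ≥ 4/5.

4/5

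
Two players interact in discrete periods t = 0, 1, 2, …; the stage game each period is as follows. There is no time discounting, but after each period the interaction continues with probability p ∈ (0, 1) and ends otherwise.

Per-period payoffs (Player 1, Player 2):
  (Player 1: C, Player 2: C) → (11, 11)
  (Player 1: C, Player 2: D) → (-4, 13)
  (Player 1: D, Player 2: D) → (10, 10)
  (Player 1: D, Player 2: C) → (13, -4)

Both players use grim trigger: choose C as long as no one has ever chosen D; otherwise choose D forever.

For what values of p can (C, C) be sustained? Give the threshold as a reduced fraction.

Expected cooperation value is 11 + p·11 + p²·11 + … = 11/(1−p); deviation gives 13 + p·10/(1−p).
11 ≥ 13(1−p) + 10p ⇒ 3p ≥ 2 ⇒ p ≥ 2/3.

2/3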